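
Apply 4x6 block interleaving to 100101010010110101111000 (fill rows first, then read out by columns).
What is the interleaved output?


Matrix:
  100101
  010010
  110101
  111000
Read columns: 101101110001101001001010

101101110001101001001010


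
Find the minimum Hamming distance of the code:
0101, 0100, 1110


Comparing all pairs, minimum distance: 1
Can detect 0 errors, correct 0 errors

1


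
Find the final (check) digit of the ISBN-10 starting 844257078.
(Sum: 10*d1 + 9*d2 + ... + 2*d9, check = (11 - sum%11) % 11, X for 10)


Weighted sum: 264
264 mod 11 = 0

Check digit: 0


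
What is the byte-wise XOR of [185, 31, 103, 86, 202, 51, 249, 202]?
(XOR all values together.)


XOR chain: 185 ^ 31 ^ 103 ^ 86 ^ 202 ^ 51 ^ 249 ^ 202 = 93

93


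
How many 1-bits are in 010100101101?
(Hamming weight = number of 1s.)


Counting 1s in 010100101101

6


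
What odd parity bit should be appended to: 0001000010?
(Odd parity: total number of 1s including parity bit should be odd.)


Number of 1s in data: 2
Parity bit: 1

1


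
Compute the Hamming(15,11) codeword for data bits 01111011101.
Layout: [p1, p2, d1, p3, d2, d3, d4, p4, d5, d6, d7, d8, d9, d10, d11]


Parity bits: p1=0, p2=0, p3=0, p4=1

000011111011101


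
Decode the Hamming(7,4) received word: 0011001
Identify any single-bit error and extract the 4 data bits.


Syndrome = 0: no error detected

Data: 1001 (no errors)


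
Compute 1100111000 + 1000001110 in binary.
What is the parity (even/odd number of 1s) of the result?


1100111000 = 824
1000001110 = 526
Sum = 1350 = 10101000110
1s count = 5

odd parity (5 ones in 10101000110)


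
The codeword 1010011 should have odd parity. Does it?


Number of 1s: 4

No, parity error (4 ones)


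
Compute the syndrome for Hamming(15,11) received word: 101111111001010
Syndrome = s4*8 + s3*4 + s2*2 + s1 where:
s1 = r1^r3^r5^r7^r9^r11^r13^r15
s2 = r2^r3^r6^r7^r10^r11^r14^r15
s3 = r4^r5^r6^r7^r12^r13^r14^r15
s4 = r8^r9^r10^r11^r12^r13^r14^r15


s1=1, s2=0, s3=0, s4=0

Syndrome = 1 (error at position 1)


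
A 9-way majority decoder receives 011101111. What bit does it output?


Ones: 7 out of 9
Threshold: 5

1 (7/9 voted 1)


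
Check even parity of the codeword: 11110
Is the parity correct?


Number of 1s: 4

Yes, parity is correct (4 ones)


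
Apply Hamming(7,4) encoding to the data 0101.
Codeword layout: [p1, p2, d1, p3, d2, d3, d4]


Parity bits: p1=0, p2=1, p3=0

0100101


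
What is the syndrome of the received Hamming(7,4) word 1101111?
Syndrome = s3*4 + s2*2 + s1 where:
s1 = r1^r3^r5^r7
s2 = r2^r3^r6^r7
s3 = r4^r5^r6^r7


s1=1, s2=1, s3=0

Syndrome = 3 (error at position 3)


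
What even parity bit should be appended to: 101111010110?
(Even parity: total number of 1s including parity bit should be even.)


Number of 1s in data: 8
Parity bit: 0

0


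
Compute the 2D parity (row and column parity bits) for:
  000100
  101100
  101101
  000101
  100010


Row parities: 11000
Column parities: 100010

Row P: 11000, Col P: 100010, Corner: 0


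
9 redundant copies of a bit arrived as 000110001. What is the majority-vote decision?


Ones: 3 out of 9
Threshold: 5

0 (3/9 voted 1)


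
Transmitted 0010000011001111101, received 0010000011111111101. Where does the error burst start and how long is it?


XOR: 0000000000110000000

Burst at position 10, length 2


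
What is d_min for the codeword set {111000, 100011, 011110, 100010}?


Comparing all pairs, minimum distance: 1
Can detect 0 errors, correct 0 errors

1


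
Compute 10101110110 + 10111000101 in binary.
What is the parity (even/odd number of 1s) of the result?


10101110110 = 1398
10111000101 = 1477
Sum = 2875 = 101100111011
1s count = 8

even parity (8 ones in 101100111011)


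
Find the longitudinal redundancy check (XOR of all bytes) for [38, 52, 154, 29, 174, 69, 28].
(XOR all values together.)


XOR chain: 38 ^ 52 ^ 154 ^ 29 ^ 174 ^ 69 ^ 28 = 98

98


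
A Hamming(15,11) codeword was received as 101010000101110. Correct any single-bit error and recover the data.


Syndrome = 2: error at position 2

Data: 11000101110 (corrected bit 2)


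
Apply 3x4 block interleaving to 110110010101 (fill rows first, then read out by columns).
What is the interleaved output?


Matrix:
  1101
  1001
  0101
Read columns: 110101000111

110101000111


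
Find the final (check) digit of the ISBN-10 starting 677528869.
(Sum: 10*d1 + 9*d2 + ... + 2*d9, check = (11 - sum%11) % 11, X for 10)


Weighted sum: 334
334 mod 11 = 4

Check digit: 7


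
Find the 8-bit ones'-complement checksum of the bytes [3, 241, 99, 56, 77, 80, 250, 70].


Sum = 876 mod 256 = 108
Complement = 147

147


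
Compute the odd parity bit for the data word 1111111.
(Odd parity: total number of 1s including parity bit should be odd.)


Number of 1s in data: 7
Parity bit: 0

0


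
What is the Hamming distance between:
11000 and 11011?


XOR: 00011
Count of 1s: 2

2


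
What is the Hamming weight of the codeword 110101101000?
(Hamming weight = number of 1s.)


Counting 1s in 110101101000

6


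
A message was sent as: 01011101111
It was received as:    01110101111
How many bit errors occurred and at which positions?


XOR: 00101000000

2 error(s) at position(s): 2, 4


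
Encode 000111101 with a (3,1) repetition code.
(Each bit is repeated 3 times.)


Each bit -> 3 copies

000000000111111111111000111


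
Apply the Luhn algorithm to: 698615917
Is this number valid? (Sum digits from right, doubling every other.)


Luhn sum = 46
46 mod 10 = 6

Invalid (Luhn sum mod 10 = 6)


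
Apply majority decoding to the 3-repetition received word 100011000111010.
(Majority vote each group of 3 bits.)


Groups: 100, 011, 000, 111, 010
Majority votes: 01010

01010


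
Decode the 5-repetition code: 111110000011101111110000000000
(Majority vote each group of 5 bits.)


Groups: 11111, 00000, 11101, 11111, 00000, 00000
Majority votes: 101100

101100


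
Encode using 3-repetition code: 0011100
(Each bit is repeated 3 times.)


Each bit -> 3 copies

000000111111111000000


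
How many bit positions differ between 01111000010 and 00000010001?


XOR: 01111010011
Count of 1s: 7

7


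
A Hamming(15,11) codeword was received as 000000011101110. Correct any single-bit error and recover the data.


Syndrome = 4: error at position 4

Data: 00001101110 (corrected bit 4)


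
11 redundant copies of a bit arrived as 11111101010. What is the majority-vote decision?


Ones: 8 out of 11
Threshold: 6

1 (8/11 voted 1)


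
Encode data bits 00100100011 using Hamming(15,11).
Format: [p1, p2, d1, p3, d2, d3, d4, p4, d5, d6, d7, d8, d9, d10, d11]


Parity bits: p1=1, p2=0, p3=1, p4=1

100101010100011


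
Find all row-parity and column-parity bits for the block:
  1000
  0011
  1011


Row parities: 101
Column parities: 0000

Row P: 101, Col P: 0000, Corner: 0


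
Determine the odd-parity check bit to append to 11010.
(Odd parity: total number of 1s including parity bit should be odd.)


Number of 1s in data: 3
Parity bit: 0

0


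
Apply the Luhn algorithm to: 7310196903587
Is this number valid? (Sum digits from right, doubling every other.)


Luhn sum = 64
64 mod 10 = 4

Invalid (Luhn sum mod 10 = 4)


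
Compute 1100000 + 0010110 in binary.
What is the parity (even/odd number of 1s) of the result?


1100000 = 96
0010110 = 22
Sum = 118 = 1110110
1s count = 5

odd parity (5 ones in 1110110)


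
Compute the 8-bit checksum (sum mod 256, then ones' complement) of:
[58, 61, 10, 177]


Sum = 306 mod 256 = 50
Complement = 205

205


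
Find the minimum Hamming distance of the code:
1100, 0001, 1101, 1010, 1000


Comparing all pairs, minimum distance: 1
Can detect 0 errors, correct 0 errors

1


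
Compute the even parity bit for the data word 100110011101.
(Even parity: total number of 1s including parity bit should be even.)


Number of 1s in data: 7
Parity bit: 1

1


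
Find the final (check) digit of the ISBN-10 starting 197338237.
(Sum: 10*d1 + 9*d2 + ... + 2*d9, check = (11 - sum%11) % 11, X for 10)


Weighted sum: 257
257 mod 11 = 4

Check digit: 7


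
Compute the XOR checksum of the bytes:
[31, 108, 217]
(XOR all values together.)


XOR chain: 31 ^ 108 ^ 217 = 170

170


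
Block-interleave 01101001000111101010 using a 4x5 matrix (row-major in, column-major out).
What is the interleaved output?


Matrix:
  01101
  00100
  01111
  01010
Read columns: 00001011111000111010

00001011111000111010


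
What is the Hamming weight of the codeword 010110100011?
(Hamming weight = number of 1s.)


Counting 1s in 010110100011

6


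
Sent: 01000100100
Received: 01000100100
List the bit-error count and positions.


XOR: 00000000000

0 errors (received matches sent)


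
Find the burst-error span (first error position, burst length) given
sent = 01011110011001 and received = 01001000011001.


XOR: 00010110000000

Burst at position 3, length 4


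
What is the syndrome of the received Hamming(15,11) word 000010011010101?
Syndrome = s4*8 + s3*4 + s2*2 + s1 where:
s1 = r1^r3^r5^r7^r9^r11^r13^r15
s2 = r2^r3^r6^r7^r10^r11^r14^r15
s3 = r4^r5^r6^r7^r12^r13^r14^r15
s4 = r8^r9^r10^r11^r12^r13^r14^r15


s1=1, s2=0, s3=1, s4=1

Syndrome = 13 (error at position 13)


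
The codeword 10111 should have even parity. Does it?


Number of 1s: 4

Yes, parity is correct (4 ones)


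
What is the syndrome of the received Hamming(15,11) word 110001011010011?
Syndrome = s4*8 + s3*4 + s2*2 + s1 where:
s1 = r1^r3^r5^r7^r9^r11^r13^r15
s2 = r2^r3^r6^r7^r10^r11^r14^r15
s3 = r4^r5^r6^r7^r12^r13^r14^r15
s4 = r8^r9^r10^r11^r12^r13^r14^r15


s1=0, s2=1, s3=1, s4=1

Syndrome = 14 (error at position 14)


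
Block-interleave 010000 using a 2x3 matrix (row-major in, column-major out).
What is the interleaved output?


Matrix:
  010
  000
Read columns: 001000

001000


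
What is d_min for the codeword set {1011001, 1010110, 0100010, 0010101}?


Comparing all pairs, minimum distance: 3
Can detect 2 errors, correct 1 errors

3


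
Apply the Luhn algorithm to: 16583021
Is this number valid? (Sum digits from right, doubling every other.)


Luhn sum = 28
28 mod 10 = 8

Invalid (Luhn sum mod 10 = 8)


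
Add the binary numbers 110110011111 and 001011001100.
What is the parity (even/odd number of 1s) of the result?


110110011111 = 3487
001011001100 = 716
Sum = 4203 = 1000001101011
1s count = 6

even parity (6 ones in 1000001101011)


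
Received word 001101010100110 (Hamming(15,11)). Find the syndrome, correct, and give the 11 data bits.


Syndrome = 0: no error detected

Data: 10100100110 (no errors)


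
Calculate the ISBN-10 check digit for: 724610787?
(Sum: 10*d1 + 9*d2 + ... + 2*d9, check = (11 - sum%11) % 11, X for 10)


Weighted sum: 234
234 mod 11 = 3

Check digit: 8


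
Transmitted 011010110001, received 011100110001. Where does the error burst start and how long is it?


XOR: 000110000000

Burst at position 3, length 2


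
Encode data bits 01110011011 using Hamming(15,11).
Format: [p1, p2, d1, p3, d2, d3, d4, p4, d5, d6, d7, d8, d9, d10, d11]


Parity bits: p1=0, p2=1, p3=0, p4=0

010011100011011


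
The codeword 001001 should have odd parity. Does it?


Number of 1s: 2

No, parity error (2 ones)


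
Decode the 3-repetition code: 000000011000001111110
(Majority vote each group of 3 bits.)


Groups: 000, 000, 011, 000, 001, 111, 110
Majority votes: 0010011

0010011


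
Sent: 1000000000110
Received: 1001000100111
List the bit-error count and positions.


XOR: 0001000100001

3 error(s) at position(s): 3, 7, 12


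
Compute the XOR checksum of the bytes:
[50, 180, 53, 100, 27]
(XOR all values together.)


XOR chain: 50 ^ 180 ^ 53 ^ 100 ^ 27 = 204

204


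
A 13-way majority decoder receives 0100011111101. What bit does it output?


Ones: 8 out of 13
Threshold: 7

1 (8/13 voted 1)


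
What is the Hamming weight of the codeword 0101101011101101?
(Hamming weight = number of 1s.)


Counting 1s in 0101101011101101

10


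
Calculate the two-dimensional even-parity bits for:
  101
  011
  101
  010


Row parities: 0001
Column parities: 001

Row P: 0001, Col P: 001, Corner: 1


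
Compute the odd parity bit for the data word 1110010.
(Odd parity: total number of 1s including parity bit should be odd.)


Number of 1s in data: 4
Parity bit: 1

1


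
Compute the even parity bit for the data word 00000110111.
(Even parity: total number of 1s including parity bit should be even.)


Number of 1s in data: 5
Parity bit: 1

1


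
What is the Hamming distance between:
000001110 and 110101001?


XOR: 110100111
Count of 1s: 6

6


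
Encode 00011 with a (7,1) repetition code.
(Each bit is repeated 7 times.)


Each bit -> 7 copies

00000000000000000000011111111111111


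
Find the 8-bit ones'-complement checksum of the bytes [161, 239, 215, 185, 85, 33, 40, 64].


Sum = 1022 mod 256 = 254
Complement = 1

1


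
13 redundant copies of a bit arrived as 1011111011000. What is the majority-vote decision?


Ones: 8 out of 13
Threshold: 7

1 (8/13 voted 1)


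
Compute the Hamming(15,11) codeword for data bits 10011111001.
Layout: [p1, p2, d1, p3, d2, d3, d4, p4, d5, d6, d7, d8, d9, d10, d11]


Parity bits: p1=1, p2=1, p3=1, p4=1

111100111111001


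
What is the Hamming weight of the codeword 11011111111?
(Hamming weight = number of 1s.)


Counting 1s in 11011111111

10


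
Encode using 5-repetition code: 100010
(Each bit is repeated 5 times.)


Each bit -> 5 copies

111110000000000000001111100000


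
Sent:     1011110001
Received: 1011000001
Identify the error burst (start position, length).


XOR: 0000110000

Burst at position 4, length 2


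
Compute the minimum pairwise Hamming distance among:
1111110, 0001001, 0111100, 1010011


Comparing all pairs, minimum distance: 2
Can detect 1 errors, correct 0 errors

2


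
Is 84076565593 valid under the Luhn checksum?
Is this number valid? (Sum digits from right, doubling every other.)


Luhn sum = 52
52 mod 10 = 2

Invalid (Luhn sum mod 10 = 2)


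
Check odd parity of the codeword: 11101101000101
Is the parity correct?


Number of 1s: 8

No, parity error (8 ones)


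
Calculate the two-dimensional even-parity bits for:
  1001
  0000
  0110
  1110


Row parities: 0001
Column parities: 0001

Row P: 0001, Col P: 0001, Corner: 1


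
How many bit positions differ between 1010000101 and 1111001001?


XOR: 0101001100
Count of 1s: 4

4


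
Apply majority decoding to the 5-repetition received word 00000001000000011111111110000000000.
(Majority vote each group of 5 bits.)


Groups: 00000, 00100, 00000, 11111, 11111, 00000, 00000
Majority votes: 0001100

0001100


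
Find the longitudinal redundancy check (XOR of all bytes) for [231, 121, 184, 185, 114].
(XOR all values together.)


XOR chain: 231 ^ 121 ^ 184 ^ 185 ^ 114 = 237

237


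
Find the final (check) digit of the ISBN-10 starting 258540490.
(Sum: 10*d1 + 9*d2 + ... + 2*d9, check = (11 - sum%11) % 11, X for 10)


Weighted sum: 231
231 mod 11 = 0

Check digit: 0


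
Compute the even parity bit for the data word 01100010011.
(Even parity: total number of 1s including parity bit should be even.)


Number of 1s in data: 5
Parity bit: 1

1


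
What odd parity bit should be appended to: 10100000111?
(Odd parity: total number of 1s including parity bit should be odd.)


Number of 1s in data: 5
Parity bit: 0

0


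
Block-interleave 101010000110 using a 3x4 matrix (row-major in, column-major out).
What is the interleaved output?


Matrix:
  1010
  1000
  0110
Read columns: 110001101000

110001101000


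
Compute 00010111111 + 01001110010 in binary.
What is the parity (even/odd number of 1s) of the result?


00010111111 = 191
01001110010 = 626
Sum = 817 = 1100110001
1s count = 5

odd parity (5 ones in 1100110001)


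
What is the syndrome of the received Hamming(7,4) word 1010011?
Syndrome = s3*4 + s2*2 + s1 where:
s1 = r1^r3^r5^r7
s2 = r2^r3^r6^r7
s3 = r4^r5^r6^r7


s1=1, s2=1, s3=0

Syndrome = 3 (error at position 3)


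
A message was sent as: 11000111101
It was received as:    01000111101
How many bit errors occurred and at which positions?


XOR: 10000000000

1 error(s) at position(s): 0


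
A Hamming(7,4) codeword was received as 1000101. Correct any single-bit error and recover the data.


Syndrome = 3: error at position 3

Data: 1101 (corrected bit 3)


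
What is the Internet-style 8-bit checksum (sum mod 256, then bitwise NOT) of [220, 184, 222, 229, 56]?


Sum = 911 mod 256 = 143
Complement = 112

112


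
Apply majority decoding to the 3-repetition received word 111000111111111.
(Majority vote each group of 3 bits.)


Groups: 111, 000, 111, 111, 111
Majority votes: 10111

10111


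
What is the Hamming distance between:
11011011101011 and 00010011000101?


XOR: 11001000101110
Count of 1s: 7

7


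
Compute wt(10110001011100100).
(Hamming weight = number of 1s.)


Counting 1s in 10110001011100100

8


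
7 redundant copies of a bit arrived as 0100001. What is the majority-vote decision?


Ones: 2 out of 7
Threshold: 4

0 (2/7 voted 1)


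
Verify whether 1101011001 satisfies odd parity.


Number of 1s: 6

No, parity error (6 ones)


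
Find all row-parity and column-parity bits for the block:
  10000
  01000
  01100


Row parities: 110
Column parities: 10100

Row P: 110, Col P: 10100, Corner: 0


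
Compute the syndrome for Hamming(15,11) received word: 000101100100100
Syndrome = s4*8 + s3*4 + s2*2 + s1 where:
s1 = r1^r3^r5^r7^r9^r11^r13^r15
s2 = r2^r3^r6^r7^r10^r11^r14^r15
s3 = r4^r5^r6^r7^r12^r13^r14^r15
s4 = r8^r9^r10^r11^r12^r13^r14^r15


s1=0, s2=1, s3=0, s4=0

Syndrome = 2 (error at position 2)


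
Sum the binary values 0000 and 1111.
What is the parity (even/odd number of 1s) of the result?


0000 = 0
1111 = 15
Sum = 15 = 1111
1s count = 4

even parity (4 ones in 1111)


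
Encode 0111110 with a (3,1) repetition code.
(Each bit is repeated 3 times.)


Each bit -> 3 copies

000111111111111111000


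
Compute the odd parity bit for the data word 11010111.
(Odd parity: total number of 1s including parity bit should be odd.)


Number of 1s in data: 6
Parity bit: 1

1


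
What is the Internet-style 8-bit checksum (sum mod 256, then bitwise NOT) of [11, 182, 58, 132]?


Sum = 383 mod 256 = 127
Complement = 128

128


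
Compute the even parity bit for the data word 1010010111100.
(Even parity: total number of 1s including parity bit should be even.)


Number of 1s in data: 7
Parity bit: 1

1


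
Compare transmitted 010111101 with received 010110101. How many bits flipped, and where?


XOR: 000001000

1 error(s) at position(s): 5


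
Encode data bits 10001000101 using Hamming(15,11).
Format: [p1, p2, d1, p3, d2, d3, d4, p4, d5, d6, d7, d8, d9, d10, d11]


Parity bits: p1=0, p2=0, p3=0, p4=1

001000011000101


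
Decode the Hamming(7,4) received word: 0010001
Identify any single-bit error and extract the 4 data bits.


Syndrome = 4: error at position 4

Data: 1001 (corrected bit 4)


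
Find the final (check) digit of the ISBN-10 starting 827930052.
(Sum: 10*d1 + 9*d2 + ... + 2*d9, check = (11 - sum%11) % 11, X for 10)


Weighted sum: 254
254 mod 11 = 1

Check digit: X


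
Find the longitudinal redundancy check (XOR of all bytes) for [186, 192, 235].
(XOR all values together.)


XOR chain: 186 ^ 192 ^ 235 = 145

145


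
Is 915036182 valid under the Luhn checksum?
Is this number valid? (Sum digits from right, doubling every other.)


Luhn sum = 32
32 mod 10 = 2

Invalid (Luhn sum mod 10 = 2)


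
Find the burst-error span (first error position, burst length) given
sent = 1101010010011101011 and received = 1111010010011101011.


XOR: 0010000000000000000

Burst at position 2, length 1


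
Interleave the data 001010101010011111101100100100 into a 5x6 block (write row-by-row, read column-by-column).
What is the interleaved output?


Matrix:
  001010
  101010
  011111
  101100
  100100
Read columns: 010110010011110001111110000100

010110010011110001111110000100


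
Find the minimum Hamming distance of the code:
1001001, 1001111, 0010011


Comparing all pairs, minimum distance: 2
Can detect 1 errors, correct 0 errors

2


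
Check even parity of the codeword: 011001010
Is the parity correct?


Number of 1s: 4

Yes, parity is correct (4 ones)


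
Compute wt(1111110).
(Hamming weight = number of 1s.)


Counting 1s in 1111110

6


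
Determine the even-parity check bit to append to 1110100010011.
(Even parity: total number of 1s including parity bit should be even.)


Number of 1s in data: 7
Parity bit: 1

1


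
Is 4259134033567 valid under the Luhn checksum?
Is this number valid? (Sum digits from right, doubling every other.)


Luhn sum = 57
57 mod 10 = 7

Invalid (Luhn sum mod 10 = 7)


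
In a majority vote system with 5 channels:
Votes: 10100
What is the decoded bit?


Ones: 2 out of 5
Threshold: 3

0 (2/5 voted 1)


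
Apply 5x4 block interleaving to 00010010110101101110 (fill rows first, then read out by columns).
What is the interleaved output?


Matrix:
  0001
  0010
  1101
  0110
  1110
Read columns: 00101001110101110100

00101001110101110100


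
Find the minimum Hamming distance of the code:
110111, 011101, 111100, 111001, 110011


Comparing all pairs, minimum distance: 1
Can detect 0 errors, correct 0 errors

1


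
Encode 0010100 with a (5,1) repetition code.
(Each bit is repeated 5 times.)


Each bit -> 5 copies

00000000001111100000111110000000000


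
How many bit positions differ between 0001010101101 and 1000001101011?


XOR: 1001011000110
Count of 1s: 6

6


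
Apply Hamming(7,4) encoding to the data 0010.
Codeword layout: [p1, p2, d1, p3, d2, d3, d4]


Parity bits: p1=0, p2=1, p3=1

0101010


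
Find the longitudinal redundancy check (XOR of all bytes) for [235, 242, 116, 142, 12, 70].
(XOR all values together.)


XOR chain: 235 ^ 242 ^ 116 ^ 142 ^ 12 ^ 70 = 169

169


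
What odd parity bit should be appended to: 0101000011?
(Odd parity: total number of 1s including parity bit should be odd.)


Number of 1s in data: 4
Parity bit: 1

1


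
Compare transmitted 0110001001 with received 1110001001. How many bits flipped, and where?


XOR: 1000000000

1 error(s) at position(s): 0


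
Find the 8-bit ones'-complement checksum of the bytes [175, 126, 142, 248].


Sum = 691 mod 256 = 179
Complement = 76

76


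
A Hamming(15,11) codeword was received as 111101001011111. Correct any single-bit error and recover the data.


Syndrome = 0: no error detected

Data: 10101011111 (no errors)


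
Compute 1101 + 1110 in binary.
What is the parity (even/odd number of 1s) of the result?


1101 = 13
1110 = 14
Sum = 27 = 11011
1s count = 4

even parity (4 ones in 11011)


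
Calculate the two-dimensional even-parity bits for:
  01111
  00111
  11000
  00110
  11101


Row parities: 01000
Column parities: 01011

Row P: 01000, Col P: 01011, Corner: 1


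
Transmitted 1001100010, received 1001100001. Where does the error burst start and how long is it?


XOR: 0000000011

Burst at position 8, length 2


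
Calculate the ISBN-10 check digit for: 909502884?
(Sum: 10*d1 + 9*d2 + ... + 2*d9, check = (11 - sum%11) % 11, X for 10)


Weighted sum: 271
271 mod 11 = 7

Check digit: 4


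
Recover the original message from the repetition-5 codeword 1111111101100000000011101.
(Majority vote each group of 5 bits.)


Groups: 11111, 11101, 10000, 00000, 11101
Majority votes: 11001

11001


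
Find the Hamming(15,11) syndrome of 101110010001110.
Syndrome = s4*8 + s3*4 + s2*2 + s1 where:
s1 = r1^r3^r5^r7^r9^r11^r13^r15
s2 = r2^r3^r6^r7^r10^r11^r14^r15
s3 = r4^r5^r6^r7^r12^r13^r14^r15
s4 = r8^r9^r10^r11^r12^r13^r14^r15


s1=0, s2=0, s3=1, s4=0

Syndrome = 4 (error at position 4)


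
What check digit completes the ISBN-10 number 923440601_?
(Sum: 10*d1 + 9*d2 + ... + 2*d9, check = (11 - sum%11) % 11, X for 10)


Weighted sum: 210
210 mod 11 = 1

Check digit: X


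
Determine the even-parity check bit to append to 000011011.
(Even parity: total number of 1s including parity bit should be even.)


Number of 1s in data: 4
Parity bit: 0

0


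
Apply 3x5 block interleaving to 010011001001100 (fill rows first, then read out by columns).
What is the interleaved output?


Matrix:
  01001
  10010
  01100
Read columns: 010101001010100

010101001010100


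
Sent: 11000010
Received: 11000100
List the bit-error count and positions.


XOR: 00000110

2 error(s) at position(s): 5, 6


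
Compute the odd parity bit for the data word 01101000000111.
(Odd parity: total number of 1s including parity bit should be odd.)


Number of 1s in data: 6
Parity bit: 1

1


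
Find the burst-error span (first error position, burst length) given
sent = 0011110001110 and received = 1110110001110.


XOR: 1101000000000

Burst at position 0, length 4


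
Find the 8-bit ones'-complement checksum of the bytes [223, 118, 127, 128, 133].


Sum = 729 mod 256 = 217
Complement = 38

38


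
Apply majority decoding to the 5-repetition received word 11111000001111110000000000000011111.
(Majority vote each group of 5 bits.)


Groups: 11111, 00000, 11111, 10000, 00000, 00000, 11111
Majority votes: 1010001

1010001


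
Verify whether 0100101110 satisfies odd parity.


Number of 1s: 5

Yes, parity is correct (5 ones)


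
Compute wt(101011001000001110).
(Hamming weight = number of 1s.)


Counting 1s in 101011001000001110

8


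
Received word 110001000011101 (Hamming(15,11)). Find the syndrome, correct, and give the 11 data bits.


Syndrome = 0: no error detected

Data: 00100011101 (no errors)


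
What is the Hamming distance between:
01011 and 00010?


XOR: 01001
Count of 1s: 2

2


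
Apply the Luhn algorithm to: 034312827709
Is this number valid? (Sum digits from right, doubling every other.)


Luhn sum = 48
48 mod 10 = 8

Invalid (Luhn sum mod 10 = 8)


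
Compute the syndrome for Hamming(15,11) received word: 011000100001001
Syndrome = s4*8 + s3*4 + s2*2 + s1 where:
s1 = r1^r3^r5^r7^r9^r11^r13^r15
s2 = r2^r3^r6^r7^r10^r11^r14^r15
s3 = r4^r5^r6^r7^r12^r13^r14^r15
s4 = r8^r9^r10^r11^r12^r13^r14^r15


s1=1, s2=0, s3=1, s4=0

Syndrome = 5 (error at position 5)


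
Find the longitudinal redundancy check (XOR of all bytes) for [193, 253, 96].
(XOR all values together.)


XOR chain: 193 ^ 253 ^ 96 = 92

92


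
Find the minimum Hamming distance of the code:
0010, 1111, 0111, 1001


Comparing all pairs, minimum distance: 1
Can detect 0 errors, correct 0 errors

1


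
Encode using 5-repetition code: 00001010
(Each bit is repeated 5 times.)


Each bit -> 5 copies

0000000000000000000011111000001111100000


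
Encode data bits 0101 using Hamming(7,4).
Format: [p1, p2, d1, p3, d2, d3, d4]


Parity bits: p1=0, p2=1, p3=0

0100101


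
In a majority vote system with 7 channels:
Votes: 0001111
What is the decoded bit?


Ones: 4 out of 7
Threshold: 4

1 (4/7 voted 1)


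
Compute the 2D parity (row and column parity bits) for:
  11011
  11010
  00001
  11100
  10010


Row parities: 01110
Column parities: 01110

Row P: 01110, Col P: 01110, Corner: 1


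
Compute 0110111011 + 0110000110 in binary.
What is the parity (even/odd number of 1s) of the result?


0110111011 = 443
0110000110 = 390
Sum = 833 = 1101000001
1s count = 4

even parity (4 ones in 1101000001)


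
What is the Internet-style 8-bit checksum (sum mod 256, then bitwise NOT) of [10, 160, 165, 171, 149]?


Sum = 655 mod 256 = 143
Complement = 112

112


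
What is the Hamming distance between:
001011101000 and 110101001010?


XOR: 111110100010
Count of 1s: 7

7


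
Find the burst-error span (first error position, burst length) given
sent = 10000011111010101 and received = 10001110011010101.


XOR: 00001101100000000

Burst at position 4, length 5


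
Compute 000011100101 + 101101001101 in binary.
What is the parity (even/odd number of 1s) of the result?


000011100101 = 229
101101001101 = 2893
Sum = 3122 = 110000110010
1s count = 5

odd parity (5 ones in 110000110010)


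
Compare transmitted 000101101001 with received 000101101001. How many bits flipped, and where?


XOR: 000000000000

0 errors (received matches sent)


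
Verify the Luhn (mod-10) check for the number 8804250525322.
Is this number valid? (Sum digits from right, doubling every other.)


Luhn sum = 39
39 mod 10 = 9

Invalid (Luhn sum mod 10 = 9)


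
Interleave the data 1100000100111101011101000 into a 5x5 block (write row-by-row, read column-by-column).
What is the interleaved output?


Matrix:
  11000
  00100
  11110
  10111
  01000
Read columns: 1011010101011100011000010

1011010101011100011000010


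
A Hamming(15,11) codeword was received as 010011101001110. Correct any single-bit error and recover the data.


Syndrome = 0: no error detected

Data: 01111001110 (no errors)


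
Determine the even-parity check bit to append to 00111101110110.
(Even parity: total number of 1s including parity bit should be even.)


Number of 1s in data: 9
Parity bit: 1

1


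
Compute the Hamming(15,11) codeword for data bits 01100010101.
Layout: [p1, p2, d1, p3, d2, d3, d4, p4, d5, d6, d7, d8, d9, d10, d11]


Parity bits: p1=0, p2=1, p3=0, p4=1

010011010010101


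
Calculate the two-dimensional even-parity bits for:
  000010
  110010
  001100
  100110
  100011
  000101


Row parities: 110110
Column parities: 111100

Row P: 110110, Col P: 111100, Corner: 0


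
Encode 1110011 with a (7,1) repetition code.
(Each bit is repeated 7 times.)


Each bit -> 7 copies

1111111111111111111110000000000000011111111111111


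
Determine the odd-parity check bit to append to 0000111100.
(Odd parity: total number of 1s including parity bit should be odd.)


Number of 1s in data: 4
Parity bit: 1

1


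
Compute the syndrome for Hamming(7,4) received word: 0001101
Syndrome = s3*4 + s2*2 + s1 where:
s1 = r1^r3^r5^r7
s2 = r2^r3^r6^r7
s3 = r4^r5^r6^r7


s1=0, s2=1, s3=1

Syndrome = 6 (error at position 6)


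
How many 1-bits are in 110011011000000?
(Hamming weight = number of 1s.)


Counting 1s in 110011011000000

6


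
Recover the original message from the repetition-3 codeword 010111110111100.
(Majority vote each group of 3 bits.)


Groups: 010, 111, 110, 111, 100
Majority votes: 01110

01110


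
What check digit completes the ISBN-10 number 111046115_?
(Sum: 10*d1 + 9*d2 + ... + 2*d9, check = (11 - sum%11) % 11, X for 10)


Weighted sum: 98
98 mod 11 = 10

Check digit: 1


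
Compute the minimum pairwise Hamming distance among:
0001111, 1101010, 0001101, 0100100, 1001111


Comparing all pairs, minimum distance: 1
Can detect 0 errors, correct 0 errors

1


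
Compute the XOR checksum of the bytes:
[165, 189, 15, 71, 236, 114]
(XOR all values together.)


XOR chain: 165 ^ 189 ^ 15 ^ 71 ^ 236 ^ 114 = 206

206


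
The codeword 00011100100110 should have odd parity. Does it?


Number of 1s: 6

No, parity error (6 ones)


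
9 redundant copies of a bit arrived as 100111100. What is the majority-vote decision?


Ones: 5 out of 9
Threshold: 5

1 (5/9 voted 1)


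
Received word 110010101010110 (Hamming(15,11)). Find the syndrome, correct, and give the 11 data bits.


Syndrome = 0: no error detected

Data: 01011010110 (no errors)


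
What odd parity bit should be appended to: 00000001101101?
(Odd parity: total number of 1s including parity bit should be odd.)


Number of 1s in data: 5
Parity bit: 0

0


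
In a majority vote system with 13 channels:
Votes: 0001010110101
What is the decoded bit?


Ones: 6 out of 13
Threshold: 7

0 (6/13 voted 1)


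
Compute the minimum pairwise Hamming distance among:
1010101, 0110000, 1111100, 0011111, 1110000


Comparing all pairs, minimum distance: 1
Can detect 0 errors, correct 0 errors

1


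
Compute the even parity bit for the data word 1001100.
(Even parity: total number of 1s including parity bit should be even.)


Number of 1s in data: 3
Parity bit: 1

1


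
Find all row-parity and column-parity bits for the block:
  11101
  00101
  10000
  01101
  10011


Row parities: 00111
Column parities: 10110

Row P: 00111, Col P: 10110, Corner: 1


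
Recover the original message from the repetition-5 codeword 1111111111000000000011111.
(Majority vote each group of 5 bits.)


Groups: 11111, 11111, 00000, 00000, 11111
Majority votes: 11001

11001


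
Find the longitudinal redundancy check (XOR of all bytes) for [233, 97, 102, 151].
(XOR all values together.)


XOR chain: 233 ^ 97 ^ 102 ^ 151 = 121

121


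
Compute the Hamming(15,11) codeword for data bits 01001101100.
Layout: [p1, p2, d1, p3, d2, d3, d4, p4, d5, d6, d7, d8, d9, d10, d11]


Parity bits: p1=1, p2=1, p3=1, p4=0

110110001101100


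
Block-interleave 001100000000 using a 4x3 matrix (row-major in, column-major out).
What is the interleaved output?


Matrix:
  001
  100
  000
  000
Read columns: 010000001000

010000001000


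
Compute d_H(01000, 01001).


XOR: 00001
Count of 1s: 1

1


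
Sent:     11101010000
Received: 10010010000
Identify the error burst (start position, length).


XOR: 01111000000

Burst at position 1, length 4


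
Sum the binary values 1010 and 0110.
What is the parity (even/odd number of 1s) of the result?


1010 = 10
0110 = 6
Sum = 16 = 10000
1s count = 1

odd parity (1 ones in 10000)


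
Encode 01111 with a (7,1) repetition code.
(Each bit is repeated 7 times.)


Each bit -> 7 copies

00000001111111111111111111111111111


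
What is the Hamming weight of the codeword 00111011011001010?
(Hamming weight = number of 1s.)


Counting 1s in 00111011011001010

9


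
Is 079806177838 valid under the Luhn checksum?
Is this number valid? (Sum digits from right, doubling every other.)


Luhn sum = 66
66 mod 10 = 6

Invalid (Luhn sum mod 10 = 6)


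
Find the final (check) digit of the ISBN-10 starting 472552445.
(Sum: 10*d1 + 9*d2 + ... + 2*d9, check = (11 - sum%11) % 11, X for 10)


Weighted sum: 232
232 mod 11 = 1

Check digit: X


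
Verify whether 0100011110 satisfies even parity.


Number of 1s: 5

No, parity error (5 ones)


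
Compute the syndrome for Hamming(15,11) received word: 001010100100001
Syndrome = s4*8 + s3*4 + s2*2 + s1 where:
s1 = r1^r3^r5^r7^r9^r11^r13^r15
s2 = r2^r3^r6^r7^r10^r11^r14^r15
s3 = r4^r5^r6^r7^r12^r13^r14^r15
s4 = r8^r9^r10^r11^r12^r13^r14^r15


s1=0, s2=0, s3=1, s4=0

Syndrome = 4 (error at position 4)


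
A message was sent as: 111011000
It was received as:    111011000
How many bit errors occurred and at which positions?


XOR: 000000000

0 errors (received matches sent)


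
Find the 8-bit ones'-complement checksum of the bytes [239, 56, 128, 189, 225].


Sum = 837 mod 256 = 69
Complement = 186

186


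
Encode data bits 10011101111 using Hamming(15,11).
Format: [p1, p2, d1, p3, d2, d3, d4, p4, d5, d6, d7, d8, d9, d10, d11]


Parity bits: p1=1, p2=1, p3=1, p4=0

111100101101111


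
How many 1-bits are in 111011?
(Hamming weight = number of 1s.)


Counting 1s in 111011

5


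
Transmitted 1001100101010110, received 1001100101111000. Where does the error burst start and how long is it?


XOR: 0000000000101110

Burst at position 10, length 5


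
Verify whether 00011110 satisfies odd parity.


Number of 1s: 4

No, parity error (4 ones)


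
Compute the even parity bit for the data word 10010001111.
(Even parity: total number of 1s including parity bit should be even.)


Number of 1s in data: 6
Parity bit: 0

0


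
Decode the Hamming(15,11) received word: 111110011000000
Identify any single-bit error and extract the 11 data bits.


Syndrome = 0: no error detected

Data: 11001000000 (no errors)


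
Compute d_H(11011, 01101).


XOR: 10110
Count of 1s: 3

3


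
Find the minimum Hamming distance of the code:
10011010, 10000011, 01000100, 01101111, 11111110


Comparing all pairs, minimum distance: 3
Can detect 2 errors, correct 1 errors

3


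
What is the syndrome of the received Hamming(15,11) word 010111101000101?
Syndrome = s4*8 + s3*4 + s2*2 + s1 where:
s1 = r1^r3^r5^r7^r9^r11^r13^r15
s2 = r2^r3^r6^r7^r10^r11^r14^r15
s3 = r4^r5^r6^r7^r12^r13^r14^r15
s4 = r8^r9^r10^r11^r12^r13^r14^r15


s1=1, s2=0, s3=0, s4=1

Syndrome = 9 (error at position 9)


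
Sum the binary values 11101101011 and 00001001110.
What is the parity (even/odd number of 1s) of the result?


11101101011 = 1899
00001001110 = 78
Sum = 1977 = 11110111001
1s count = 8

even parity (8 ones in 11110111001)


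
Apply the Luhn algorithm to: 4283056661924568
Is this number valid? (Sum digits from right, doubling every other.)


Luhn sum = 73
73 mod 10 = 3

Invalid (Luhn sum mod 10 = 3)


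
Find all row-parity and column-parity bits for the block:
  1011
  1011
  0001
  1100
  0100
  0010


Row parities: 111011
Column parities: 1011

Row P: 111011, Col P: 1011, Corner: 1


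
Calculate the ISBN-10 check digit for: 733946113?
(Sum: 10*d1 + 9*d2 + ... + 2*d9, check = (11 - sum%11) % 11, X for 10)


Weighted sum: 251
251 mod 11 = 9

Check digit: 2


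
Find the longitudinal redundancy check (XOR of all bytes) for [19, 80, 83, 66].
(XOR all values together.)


XOR chain: 19 ^ 80 ^ 83 ^ 66 = 82

82


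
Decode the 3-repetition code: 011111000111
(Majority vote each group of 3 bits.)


Groups: 011, 111, 000, 111
Majority votes: 1101

1101


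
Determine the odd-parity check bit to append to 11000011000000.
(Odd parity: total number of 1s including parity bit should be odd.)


Number of 1s in data: 4
Parity bit: 1

1


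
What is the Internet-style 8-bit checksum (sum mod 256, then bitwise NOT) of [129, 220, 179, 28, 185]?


Sum = 741 mod 256 = 229
Complement = 26

26


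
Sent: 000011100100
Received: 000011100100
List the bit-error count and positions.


XOR: 000000000000

0 errors (received matches sent)


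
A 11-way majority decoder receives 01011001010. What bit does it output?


Ones: 5 out of 11
Threshold: 6

0 (5/11 voted 1)


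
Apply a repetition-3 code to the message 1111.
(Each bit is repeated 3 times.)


Each bit -> 3 copies

111111111111


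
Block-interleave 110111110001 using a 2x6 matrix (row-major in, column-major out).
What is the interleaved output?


Matrix:
  110111
  110001
Read columns: 111100101011

111100101011


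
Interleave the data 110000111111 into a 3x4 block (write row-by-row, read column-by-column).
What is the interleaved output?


Matrix:
  1100
  0011
  1111
Read columns: 101101011011

101101011011


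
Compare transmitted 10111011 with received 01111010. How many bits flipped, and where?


XOR: 11000001

3 error(s) at position(s): 0, 1, 7


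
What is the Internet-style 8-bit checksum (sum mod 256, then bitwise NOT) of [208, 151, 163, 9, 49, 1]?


Sum = 581 mod 256 = 69
Complement = 186

186


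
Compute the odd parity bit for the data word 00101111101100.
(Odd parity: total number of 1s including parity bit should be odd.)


Number of 1s in data: 8
Parity bit: 1

1
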